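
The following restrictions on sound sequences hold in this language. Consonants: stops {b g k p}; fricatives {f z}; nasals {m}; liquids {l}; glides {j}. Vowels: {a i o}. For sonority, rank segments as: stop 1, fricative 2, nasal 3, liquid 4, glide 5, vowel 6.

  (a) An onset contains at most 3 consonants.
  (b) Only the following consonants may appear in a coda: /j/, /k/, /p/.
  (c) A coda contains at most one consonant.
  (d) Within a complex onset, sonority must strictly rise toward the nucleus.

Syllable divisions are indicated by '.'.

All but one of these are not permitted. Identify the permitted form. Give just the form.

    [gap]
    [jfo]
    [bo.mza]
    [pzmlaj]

[gap]

[gap] — σ1 onset /g/, coda /p/ ok → permitted
[jfo] — violates constraint (d): syllable 1 onset /jf/: /j/ (glide, 5) → /f/ (fricative, 2) does not rise → not permitted
[bo.mza] — violates constraint (d): syllable 2 onset /mz/: /m/ (nasal, 3) → /z/ (fricative, 2) does not rise → not permitted
[pzmlaj] — violates constraint (a): syllable 1 onset /pzml/ has 4 consonants (> 3) → not permitted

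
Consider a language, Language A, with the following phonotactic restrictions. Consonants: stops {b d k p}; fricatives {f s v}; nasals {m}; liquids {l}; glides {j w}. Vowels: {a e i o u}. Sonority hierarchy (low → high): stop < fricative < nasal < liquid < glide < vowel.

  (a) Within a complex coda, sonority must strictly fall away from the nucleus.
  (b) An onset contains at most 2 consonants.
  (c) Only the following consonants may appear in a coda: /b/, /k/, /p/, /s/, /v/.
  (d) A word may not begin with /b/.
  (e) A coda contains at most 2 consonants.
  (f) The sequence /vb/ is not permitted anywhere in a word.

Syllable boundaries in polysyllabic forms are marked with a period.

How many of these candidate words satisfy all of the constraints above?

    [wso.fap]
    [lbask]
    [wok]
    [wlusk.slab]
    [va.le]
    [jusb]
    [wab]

[wso.fap] — σ1 onset /ws/ (2C), coda /∅/ ok; σ2 onset /f/, coda /p/ ok → well-formed
[lbask] — σ1 onset /lb/ (2C), coda /sk/ (2→1 falls) ok → well-formed
[wok] — σ1 onset /w/, coda /k/ ok → well-formed
[wlusk.slab] — σ1 onset /wl/ (2C), coda /sk/ (2→1 falls) ok; σ2 onset /sl/ (2C), coda /b/ ok → well-formed
[va.le] — σ1 onset /v/, coda /∅/ ok; σ2 onset /l/, coda /∅/ ok → well-formed
[jusb] — σ1 onset /j/, coda /sb/ (2→1 falls) ok → well-formed
[wab] — σ1 onset /w/, coda /b/ ok → well-formed
Well-formed: [wso.fap], [lbask], [wok], [wlusk.slab], [va.le], [jusb], [wab] → 7.

7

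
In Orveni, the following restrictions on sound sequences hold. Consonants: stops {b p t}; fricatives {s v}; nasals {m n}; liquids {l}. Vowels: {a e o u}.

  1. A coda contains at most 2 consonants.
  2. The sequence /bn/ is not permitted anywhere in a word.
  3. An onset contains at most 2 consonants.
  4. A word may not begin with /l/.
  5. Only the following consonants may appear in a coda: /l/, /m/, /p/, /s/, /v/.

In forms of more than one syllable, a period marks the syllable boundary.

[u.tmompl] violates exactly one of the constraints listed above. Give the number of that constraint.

1

[u.tmompl]: syllable 2 coda /mpl/ has 3 consonants (> 2).
This is a violation of constraint 1: "A coda contains at most 2 consonants."
The remaining constraints (2, 3, 4, 5) are satisfied.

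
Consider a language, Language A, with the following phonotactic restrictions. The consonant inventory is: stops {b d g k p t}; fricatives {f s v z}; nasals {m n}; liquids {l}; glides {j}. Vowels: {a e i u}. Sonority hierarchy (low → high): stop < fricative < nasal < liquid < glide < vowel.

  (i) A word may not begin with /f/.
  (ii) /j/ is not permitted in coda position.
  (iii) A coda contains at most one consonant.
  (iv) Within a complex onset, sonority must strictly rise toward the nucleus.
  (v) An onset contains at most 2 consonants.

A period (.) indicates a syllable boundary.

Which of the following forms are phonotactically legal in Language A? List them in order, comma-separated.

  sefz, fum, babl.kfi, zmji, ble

ble

sefz — violates constraint (iii): syllable 1 coda /fz/ has 2 consonants (> 1) → phonotactically illegal
fum — violates constraint (i): word begins with /f/ → phonotactically illegal
babl.kfi — violates constraint (iii): syllable 1 coda /bl/ has 2 consonants (> 1) → phonotactically illegal
zmji — violates constraint (v): syllable 1 onset /zmj/ has 3 consonants (> 2) → phonotactically illegal
ble — σ1 onset /bl/ (1→4 rises), coda /∅/ ok → phonotactically legal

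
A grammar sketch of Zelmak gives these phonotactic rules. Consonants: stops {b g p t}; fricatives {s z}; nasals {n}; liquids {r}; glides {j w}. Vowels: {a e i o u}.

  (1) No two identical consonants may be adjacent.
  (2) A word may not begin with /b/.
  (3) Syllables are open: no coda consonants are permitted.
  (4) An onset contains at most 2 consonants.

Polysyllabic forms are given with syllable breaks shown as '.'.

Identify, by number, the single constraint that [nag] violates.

3

[nag]: syllable 1 coda /g/ has 1 consonant (> 0).
This is a violation of constraint 3: "Syllables are open: no coda consonants are permitted."
The remaining constraints (1, 2, 4) are satisfied.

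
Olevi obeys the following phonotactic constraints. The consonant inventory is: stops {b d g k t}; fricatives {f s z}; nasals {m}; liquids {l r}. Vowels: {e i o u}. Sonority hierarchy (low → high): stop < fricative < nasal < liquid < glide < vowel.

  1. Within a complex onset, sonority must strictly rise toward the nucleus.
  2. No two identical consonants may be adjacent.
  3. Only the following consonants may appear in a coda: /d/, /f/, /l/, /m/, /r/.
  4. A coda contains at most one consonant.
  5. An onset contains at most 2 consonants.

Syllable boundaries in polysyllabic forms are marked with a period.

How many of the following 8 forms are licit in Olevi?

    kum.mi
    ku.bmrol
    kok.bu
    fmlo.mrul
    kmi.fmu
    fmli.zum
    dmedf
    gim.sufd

1

kum.mi — violates constraint 2: adjacent identical consonants /mm/ → illicit
ku.bmrol — violates constraint 5: syllable 2 onset /bmr/ has 3 consonants (> 2) → illicit
kok.bu — violates constraint 3: syllable 1 coda contains /k/, which is not a licensed coda consonant → illicit
fmlo.mrul — violates constraint 5: syllable 1 onset /fml/ has 3 consonants (> 2) → illicit
kmi.fmu — σ1 onset /km/ (1→3 rises), coda /∅/ ok; σ2 onset /fm/ (2→3 rises), coda /∅/ ok → licit
fmli.zum — violates constraint 5: syllable 1 onset /fml/ has 3 consonants (> 2) → illicit
dmedf — violates constraint 4: syllable 1 coda /df/ has 2 consonants (> 1) → illicit
gim.sufd — violates constraint 4: syllable 2 coda /fd/ has 2 consonants (> 1) → illicit
Licit: kmi.fmu → 1.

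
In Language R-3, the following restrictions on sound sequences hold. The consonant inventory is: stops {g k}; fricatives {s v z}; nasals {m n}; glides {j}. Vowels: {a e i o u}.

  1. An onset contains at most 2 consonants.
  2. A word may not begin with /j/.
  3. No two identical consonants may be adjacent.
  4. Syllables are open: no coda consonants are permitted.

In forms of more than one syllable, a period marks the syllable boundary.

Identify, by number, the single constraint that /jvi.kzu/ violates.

/jvi.kzu/: word begins with /j/.
This is a violation of constraint 2: "A word may not begin with /j/."
The remaining constraints (1, 3, 4) are satisfied.

2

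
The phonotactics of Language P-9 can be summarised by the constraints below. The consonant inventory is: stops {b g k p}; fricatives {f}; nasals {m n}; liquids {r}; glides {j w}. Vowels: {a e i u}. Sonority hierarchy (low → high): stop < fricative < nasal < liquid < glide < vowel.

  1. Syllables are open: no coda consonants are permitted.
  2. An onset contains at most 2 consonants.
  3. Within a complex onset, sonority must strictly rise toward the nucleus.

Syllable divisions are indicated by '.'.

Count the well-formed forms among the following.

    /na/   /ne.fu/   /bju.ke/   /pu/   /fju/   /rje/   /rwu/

7

/na/ — σ1 onset /n/, coda /∅/ ok → well-formed
/ne.fu/ — σ1 onset /n/, coda /∅/ ok; σ2 onset /f/, coda /∅/ ok → well-formed
/bju.ke/ — σ1 onset /bj/ (1→5 rises), coda /∅/ ok; σ2 onset /k/, coda /∅/ ok → well-formed
/pu/ — σ1 onset /p/, coda /∅/ ok → well-formed
/fju/ — σ1 onset /fj/ (2→5 rises), coda /∅/ ok → well-formed
/rje/ — σ1 onset /rj/ (4→5 rises), coda /∅/ ok → well-formed
/rwu/ — σ1 onset /rw/ (4→5 rises), coda /∅/ ok → well-formed
Well-formed: /na/, /ne.fu/, /bju.ke/, /pu/, /fju/, /rje/, /rwu/ → 7.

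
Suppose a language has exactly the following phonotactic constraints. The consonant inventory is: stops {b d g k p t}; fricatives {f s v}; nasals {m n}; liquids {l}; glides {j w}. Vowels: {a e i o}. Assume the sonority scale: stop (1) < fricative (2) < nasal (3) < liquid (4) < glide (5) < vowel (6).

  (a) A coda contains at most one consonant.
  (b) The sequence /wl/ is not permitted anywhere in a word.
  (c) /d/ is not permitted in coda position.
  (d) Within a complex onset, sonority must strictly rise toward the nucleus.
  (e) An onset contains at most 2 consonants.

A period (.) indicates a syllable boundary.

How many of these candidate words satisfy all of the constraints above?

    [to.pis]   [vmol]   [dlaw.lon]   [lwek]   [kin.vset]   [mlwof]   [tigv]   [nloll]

[to.pis] — σ1 onset /t/, coda /∅/ ok; σ2 onset /p/, coda /s/ ok → phonotactically legal
[vmol] — σ1 onset /vm/ (2→3 rises), coda /l/ ok → phonotactically legal
[dlaw.lon] — violates constraint (b): contains banned sequence /wl/ → phonotactically illegal
[lwek] — σ1 onset /lw/ (4→5 rises), coda /k/ ok → phonotactically legal
[kin.vset] — violates constraint (d): syllable 2 onset /vs/: /v/ (fricative, 2) → /s/ (fricative, 2) does not rise → phonotactically illegal
[mlwof] — violates constraint (e): syllable 1 onset /mlw/ has 3 consonants (> 2) → phonotactically illegal
[tigv] — violates constraint (a): syllable 1 coda /gv/ has 2 consonants (> 1) → phonotactically illegal
[nloll] — violates constraint (a): syllable 1 coda /ll/ has 2 consonants (> 1) → phonotactically illegal
Phonotactically legal: [to.pis], [vmol], [lwek] → 3.

3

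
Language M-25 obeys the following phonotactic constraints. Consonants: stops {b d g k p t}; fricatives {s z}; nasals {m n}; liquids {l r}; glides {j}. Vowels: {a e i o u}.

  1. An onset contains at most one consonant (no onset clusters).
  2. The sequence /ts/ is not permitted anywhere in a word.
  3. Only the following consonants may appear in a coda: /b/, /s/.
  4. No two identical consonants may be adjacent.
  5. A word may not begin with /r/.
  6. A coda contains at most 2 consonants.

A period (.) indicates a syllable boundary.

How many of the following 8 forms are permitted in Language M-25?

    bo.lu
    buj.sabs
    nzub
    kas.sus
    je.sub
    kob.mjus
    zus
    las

bo.lu — σ1 onset /b/, coda /∅/ ok; σ2 onset /l/, coda /∅/ ok → permitted
buj.sabs — violates constraint 3: syllable 1 coda contains /j/, which is not a licensed coda consonant → not permitted
nzub — violates constraint 1: syllable 1 onset /nz/ has 2 consonants (> 1) → not permitted
kas.sus — violates constraint 4: adjacent identical consonants /ss/ → not permitted
je.sub — σ1 onset /j/, coda /∅/ ok; σ2 onset /s/, coda /b/ ok → permitted
kob.mjus — violates constraint 1: syllable 2 onset /mj/ has 2 consonants (> 1) → not permitted
zus — σ1 onset /z/, coda /s/ ok → permitted
las — σ1 onset /l/, coda /s/ ok → permitted
Permitted: bo.lu, je.sub, zus, las → 4.

4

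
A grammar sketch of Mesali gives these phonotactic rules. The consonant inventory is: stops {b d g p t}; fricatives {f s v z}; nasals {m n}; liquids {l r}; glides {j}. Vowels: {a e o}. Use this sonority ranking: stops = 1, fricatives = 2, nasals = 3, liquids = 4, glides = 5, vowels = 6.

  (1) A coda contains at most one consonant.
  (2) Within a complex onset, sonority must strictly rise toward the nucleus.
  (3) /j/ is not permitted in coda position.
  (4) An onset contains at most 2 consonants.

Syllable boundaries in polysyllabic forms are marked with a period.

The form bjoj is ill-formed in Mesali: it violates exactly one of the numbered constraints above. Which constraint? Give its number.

3

bjoj: syllable 1 coda contains /j/.
This is a violation of constraint 3: "/j/ is not permitted in coda position."
The remaining constraints (1, 2, 4) are satisfied.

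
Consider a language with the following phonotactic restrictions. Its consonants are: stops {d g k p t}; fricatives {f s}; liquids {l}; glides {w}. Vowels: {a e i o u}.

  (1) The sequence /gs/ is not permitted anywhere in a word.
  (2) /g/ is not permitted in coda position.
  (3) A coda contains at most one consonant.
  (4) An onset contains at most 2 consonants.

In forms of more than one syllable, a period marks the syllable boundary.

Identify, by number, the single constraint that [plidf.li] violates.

3

[plidf.li]: syllable 1 coda /df/ has 2 consonants (> 1).
This is a violation of constraint 3: "A coda contains at most one consonant."
The remaining constraints (1, 2, 4) are satisfied.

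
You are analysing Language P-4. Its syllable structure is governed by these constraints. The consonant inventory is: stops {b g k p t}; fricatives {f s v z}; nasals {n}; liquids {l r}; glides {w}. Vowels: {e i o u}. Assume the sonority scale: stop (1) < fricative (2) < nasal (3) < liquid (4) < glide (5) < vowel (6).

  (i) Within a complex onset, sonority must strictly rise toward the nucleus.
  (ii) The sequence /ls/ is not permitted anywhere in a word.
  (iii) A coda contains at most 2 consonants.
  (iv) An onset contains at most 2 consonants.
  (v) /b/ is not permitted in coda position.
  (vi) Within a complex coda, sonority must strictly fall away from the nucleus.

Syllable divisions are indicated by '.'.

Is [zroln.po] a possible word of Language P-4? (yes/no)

[zroln.po] — σ1 onset /zr/ (2→4 rises), coda /ln/ (4→3 falls) ok; σ2 onset /p/, coda /∅/ ok → licit

yes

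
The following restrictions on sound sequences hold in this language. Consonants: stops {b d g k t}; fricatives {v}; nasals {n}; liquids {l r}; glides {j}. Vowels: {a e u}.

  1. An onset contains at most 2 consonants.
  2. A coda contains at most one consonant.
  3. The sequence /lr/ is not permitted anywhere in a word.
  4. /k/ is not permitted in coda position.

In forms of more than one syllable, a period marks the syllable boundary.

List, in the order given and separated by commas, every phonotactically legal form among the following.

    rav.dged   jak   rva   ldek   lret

rav.dged — σ1 onset /r/, coda /v/ ok; σ2 onset /dg/ (2C), coda /d/ ok → phonotactically legal
jak — violates constraint 4: syllable 1 coda contains /k/ → phonotactically illegal
rva — σ1 onset /rv/ (2C), coda /∅/ ok → phonotactically legal
ldek — violates constraint 4: syllable 1 coda contains /k/ → phonotactically illegal
lret — violates constraint 3: contains banned sequence /lr/ → phonotactically illegal

rav.dged, rva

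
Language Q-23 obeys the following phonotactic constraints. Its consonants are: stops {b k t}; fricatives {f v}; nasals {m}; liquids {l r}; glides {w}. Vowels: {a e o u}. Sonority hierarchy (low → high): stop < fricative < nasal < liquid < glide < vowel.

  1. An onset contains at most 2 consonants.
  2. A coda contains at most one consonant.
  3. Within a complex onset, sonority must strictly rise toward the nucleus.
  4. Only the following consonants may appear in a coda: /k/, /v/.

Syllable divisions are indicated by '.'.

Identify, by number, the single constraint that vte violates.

vte: syllable 1 onset /vt/: /v/ (fricative, 2) → /t/ (stop, 1) does not rise.
This is a violation of constraint 3: "Within a complex onset, sonority must strictly rise toward the nucleus."
The remaining constraints (1, 2, 4) are satisfied.

3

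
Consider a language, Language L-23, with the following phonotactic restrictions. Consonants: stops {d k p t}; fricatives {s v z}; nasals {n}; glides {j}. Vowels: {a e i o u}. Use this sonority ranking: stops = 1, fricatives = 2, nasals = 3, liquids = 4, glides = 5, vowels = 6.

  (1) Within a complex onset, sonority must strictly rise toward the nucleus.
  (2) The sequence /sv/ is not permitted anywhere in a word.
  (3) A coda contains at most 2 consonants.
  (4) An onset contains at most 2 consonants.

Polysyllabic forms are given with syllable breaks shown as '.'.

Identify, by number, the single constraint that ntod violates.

ntod: syllable 1 onset /nt/: /n/ (nasal, 3) → /t/ (stop, 1) does not rise.
This is a violation of constraint 1: "Within a complex onset, sonority must strictly rise toward the nucleus."
The remaining constraints (2, 3, 4) are satisfied.

1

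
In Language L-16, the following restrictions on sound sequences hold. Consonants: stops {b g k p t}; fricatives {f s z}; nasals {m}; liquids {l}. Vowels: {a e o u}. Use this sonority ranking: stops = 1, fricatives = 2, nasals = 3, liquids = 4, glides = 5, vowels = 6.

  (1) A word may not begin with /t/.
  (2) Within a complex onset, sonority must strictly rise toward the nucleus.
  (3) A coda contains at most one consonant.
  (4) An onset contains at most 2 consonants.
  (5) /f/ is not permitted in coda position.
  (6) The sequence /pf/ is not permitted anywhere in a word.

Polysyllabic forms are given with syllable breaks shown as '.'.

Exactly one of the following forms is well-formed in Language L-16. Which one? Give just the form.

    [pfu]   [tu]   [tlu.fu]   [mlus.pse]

[pfu] — violates constraint 6: contains banned sequence /pf/ → ill-formed
[tu] — violates constraint 1: word begins with /t/ → ill-formed
[tlu.fu] — violates constraint 1: word begins with /t/ → ill-formed
[mlus.pse] — σ1 onset /ml/ (3→4 rises), coda /s/ ok; σ2 onset /ps/ (1→2 rises), coda /∅/ ok → well-formed

[mlus.pse]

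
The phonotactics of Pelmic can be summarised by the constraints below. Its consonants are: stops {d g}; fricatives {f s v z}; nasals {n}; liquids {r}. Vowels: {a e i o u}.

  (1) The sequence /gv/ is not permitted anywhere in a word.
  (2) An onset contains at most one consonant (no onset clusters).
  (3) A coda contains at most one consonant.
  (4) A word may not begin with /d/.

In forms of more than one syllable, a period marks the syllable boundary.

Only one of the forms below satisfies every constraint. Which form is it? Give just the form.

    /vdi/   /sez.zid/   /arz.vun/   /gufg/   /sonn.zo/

/vdi/ — violates constraint 2: syllable 1 onset /vd/ has 2 consonants (> 1) → phonotactically illegal
/sez.zid/ — σ1 onset /s/, coda /z/ ok; σ2 onset /z/, coda /d/ ok → phonotactically legal
/arz.vun/ — violates constraint 3: syllable 1 coda /rz/ has 2 consonants (> 1) → phonotactically illegal
/gufg/ — violates constraint 3: syllable 1 coda /fg/ has 2 consonants (> 1) → phonotactically illegal
/sonn.zo/ — violates constraint 3: syllable 1 coda /nn/ has 2 consonants (> 1) → phonotactically illegal

/sez.zid/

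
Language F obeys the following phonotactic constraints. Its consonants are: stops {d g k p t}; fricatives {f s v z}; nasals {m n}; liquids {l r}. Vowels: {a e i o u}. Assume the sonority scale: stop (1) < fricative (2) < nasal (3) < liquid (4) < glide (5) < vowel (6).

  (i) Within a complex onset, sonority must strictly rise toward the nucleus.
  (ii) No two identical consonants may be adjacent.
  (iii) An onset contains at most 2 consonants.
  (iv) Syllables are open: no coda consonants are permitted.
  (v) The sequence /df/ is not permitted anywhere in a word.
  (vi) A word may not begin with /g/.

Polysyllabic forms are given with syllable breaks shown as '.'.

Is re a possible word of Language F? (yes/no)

re — σ1 onset /r/, coda /∅/ ok → licit

yes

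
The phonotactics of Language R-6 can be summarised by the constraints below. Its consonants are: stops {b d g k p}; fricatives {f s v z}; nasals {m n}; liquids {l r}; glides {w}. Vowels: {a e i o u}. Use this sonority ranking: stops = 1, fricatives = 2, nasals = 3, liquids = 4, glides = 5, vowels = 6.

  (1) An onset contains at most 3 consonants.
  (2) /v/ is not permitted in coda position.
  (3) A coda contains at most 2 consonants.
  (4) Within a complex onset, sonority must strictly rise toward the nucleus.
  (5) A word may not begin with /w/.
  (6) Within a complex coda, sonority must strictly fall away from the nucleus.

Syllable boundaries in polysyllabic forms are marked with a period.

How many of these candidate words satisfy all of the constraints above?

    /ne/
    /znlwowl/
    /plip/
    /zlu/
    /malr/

/ne/ — σ1 onset /n/, coda /∅/ ok → well-formed
/znlwowl/ — violates constraint 1: syllable 1 onset /znlw/ has 4 consonants (> 3) → ill-formed
/plip/ — σ1 onset /pl/ (1→4 rises), coda /p/ ok → well-formed
/zlu/ — σ1 onset /zl/ (2→4 rises), coda /∅/ ok → well-formed
/malr/ — violates constraint 6: syllable 1 coda /lr/: /l/ (liquid, 4) → /r/ (liquid, 4) does not fall → ill-formed
Well-formed: /ne/, /plip/, /zlu/ → 3.

3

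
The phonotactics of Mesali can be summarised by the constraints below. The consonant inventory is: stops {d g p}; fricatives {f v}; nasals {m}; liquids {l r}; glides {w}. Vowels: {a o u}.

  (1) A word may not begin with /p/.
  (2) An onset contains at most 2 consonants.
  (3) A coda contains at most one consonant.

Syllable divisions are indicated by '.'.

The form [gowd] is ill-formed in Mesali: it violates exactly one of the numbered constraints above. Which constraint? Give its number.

[gowd]: syllable 1 coda /wd/ has 2 consonants (> 1).
This is a violation of constraint 3: "A coda contains at most one consonant."
The remaining constraints (1, 2) are satisfied.

3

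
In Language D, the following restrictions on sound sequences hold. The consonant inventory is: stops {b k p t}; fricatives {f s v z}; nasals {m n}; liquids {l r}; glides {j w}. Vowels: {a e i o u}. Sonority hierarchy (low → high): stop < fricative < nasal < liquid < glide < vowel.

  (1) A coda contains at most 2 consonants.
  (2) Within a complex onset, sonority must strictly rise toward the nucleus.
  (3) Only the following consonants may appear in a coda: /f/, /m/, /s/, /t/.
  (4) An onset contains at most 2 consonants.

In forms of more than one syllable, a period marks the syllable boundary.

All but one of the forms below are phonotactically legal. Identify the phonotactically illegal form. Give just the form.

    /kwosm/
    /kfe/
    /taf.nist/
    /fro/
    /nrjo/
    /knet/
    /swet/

/nrjo/

/kwosm/ — σ1 onset /kw/ (1→5 rises), coda /sm/ (2C) ok → phonotactically legal
/kfe/ — σ1 onset /kf/ (1→2 rises), coda /∅/ ok → phonotactically legal
/taf.nist/ — σ1 onset /t/, coda /f/ ok; σ2 onset /n/, coda /st/ (2C) ok → phonotactically legal
/fro/ — σ1 onset /fr/ (2→4 rises), coda /∅/ ok → phonotactically legal
/nrjo/ — violates constraint 4: syllable 1 onset /nrj/ has 3 consonants (> 2) → phonotactically illegal
/knet/ — σ1 onset /kn/ (1→3 rises), coda /t/ ok → phonotactically legal
/swet/ — σ1 onset /sw/ (2→5 rises), coda /t/ ok → phonotactically legal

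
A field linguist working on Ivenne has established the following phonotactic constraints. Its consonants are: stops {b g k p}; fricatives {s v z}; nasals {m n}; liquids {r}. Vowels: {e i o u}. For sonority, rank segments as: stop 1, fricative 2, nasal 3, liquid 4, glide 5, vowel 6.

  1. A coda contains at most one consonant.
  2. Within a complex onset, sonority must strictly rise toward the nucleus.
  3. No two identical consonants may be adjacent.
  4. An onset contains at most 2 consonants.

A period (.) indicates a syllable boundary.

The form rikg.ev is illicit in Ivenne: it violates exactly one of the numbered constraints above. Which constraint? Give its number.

1

rikg.ev: syllable 1 coda /kg/ has 2 consonants (> 1).
This is a violation of constraint 1: "A coda contains at most one consonant."
The remaining constraints (2, 3, 4) are satisfied.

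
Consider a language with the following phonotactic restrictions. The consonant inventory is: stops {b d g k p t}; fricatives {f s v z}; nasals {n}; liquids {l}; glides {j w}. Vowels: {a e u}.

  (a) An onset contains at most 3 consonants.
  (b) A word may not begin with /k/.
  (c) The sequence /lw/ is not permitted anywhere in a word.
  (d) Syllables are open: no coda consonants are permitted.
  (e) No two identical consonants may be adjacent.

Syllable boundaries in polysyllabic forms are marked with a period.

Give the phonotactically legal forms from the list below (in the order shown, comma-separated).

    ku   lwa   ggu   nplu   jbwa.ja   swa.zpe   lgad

ku — violates constraint (b): word begins with /k/ → phonotactically illegal
lwa — violates constraint (c): contains banned sequence /lw/ → phonotactically illegal
ggu — violates constraint (e): adjacent identical consonants /gg/ → phonotactically illegal
nplu — σ1 onset /npl/ (3C), coda /∅/ ok → phonotactically legal
jbwa.ja — σ1 onset /jbw/ (3C), coda /∅/ ok; σ2 onset /j/, coda /∅/ ok → phonotactically legal
swa.zpe — σ1 onset /sw/ (2C), coda /∅/ ok; σ2 onset /zp/ (2C), coda /∅/ ok → phonotactically legal
lgad — violates constraint (d): syllable 1 coda /d/ has 1 consonant (> 0) → phonotactically illegal

nplu, jbwa.ja, swa.zpe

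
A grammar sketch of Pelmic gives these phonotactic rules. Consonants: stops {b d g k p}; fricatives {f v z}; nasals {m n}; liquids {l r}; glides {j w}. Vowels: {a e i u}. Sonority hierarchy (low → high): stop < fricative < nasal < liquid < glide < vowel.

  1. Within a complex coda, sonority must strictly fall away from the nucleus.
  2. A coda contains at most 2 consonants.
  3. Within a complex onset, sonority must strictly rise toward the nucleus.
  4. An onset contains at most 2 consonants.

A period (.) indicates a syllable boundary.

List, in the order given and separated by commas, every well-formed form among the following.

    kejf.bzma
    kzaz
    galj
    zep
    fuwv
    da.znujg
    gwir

kzaz, zep, fuwv, da.znujg, gwir

kejf.bzma — violates constraint 4: syllable 2 onset /bzm/ has 3 consonants (> 2) → ill-formed
kzaz — σ1 onset /kz/ (1→2 rises), coda /z/ ok → well-formed
galj — violates constraint 1: syllable 1 coda /lj/: /l/ (liquid, 4) → /j/ (glide, 5) does not fall → ill-formed
zep — σ1 onset /z/, coda /p/ ok → well-formed
fuwv — σ1 onset /f/, coda /wv/ (5→2 falls) ok → well-formed
da.znujg — σ1 onset /d/, coda /∅/ ok; σ2 onset /zn/ (2→3 rises), coda /jg/ (5→1 falls) ok → well-formed
gwir — σ1 onset /gw/ (1→5 rises), coda /r/ ok → well-formed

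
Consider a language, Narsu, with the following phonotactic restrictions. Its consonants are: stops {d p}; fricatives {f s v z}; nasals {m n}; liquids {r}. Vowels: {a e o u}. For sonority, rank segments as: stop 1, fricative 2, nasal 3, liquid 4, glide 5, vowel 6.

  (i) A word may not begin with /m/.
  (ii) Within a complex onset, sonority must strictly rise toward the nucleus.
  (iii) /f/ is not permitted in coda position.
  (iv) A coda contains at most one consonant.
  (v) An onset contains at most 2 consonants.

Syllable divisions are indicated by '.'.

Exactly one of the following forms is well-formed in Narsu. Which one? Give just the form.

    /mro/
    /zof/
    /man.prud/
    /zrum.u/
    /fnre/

/mro/ — violates constraint (i): word begins with /m/ → ill-formed
/zof/ — violates constraint (iii): syllable 1 coda contains /f/ → ill-formed
/man.prud/ — violates constraint (i): word begins with /m/ → ill-formed
/zrum.u/ — σ1 onset /zr/ (2→4 rises), coda /m/ ok; σ2 onset /∅/, coda /∅/ ok → well-formed
/fnre/ — violates constraint (v): syllable 1 onset /fnr/ has 3 consonants (> 2) → ill-formed

/zrum.u/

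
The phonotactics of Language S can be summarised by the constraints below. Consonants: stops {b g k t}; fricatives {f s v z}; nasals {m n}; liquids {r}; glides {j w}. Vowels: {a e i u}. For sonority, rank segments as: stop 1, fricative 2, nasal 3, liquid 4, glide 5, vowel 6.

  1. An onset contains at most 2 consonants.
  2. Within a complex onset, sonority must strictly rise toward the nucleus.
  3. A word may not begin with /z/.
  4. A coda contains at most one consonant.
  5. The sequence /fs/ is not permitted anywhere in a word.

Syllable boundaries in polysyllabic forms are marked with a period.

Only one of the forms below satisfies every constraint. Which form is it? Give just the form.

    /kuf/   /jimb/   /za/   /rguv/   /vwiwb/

/kuf/ — σ1 onset /k/, coda /f/ ok → permitted
/jimb/ — violates constraint 4: syllable 1 coda /mb/ has 2 consonants (> 1) → not permitted
/za/ — violates constraint 3: word begins with /z/ → not permitted
/rguv/ — violates constraint 2: syllable 1 onset /rg/: /r/ (liquid, 4) → /g/ (stop, 1) does not rise → not permitted
/vwiwb/ — violates constraint 4: syllable 1 coda /wb/ has 2 consonants (> 1) → not permitted

/kuf/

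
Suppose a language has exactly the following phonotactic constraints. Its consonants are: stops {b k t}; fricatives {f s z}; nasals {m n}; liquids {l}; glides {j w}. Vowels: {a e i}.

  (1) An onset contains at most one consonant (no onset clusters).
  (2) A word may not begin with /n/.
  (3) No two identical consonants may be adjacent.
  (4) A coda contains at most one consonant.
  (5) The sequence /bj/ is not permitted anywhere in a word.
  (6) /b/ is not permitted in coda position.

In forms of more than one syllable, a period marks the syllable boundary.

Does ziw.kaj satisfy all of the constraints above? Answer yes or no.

yes

ziw.kaj — σ1 onset /z/, coda /w/ ok; σ2 onset /k/, coda /j/ ok → licit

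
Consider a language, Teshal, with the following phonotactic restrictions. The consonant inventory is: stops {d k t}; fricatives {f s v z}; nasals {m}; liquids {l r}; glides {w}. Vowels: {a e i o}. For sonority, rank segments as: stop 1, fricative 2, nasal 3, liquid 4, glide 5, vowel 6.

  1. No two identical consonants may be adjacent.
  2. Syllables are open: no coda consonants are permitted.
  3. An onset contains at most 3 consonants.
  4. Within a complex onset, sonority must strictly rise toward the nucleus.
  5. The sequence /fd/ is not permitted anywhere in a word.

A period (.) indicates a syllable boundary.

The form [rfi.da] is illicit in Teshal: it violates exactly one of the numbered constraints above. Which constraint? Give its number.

[rfi.da]: syllable 1 onset /rf/: /r/ (liquid, 4) → /f/ (fricative, 2) does not rise.
This is a violation of constraint 4: "Within a complex onset, sonority must strictly rise toward the nucleus."
The remaining constraints (1, 2, 3, 5) are satisfied.

4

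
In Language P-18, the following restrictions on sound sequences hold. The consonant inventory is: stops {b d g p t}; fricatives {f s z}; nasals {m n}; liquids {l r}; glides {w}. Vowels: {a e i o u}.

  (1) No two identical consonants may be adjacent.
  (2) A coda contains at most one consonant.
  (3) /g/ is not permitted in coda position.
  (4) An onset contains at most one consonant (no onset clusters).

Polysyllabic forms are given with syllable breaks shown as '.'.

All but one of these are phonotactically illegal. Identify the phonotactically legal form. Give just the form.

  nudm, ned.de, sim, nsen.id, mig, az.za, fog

sim

nudm — violates constraint 2: syllable 1 coda /dm/ has 2 consonants (> 1) → phonotactically illegal
ned.de — violates constraint 1: adjacent identical consonants /dd/ → phonotactically illegal
sim — σ1 onset /s/, coda /m/ ok → phonotactically legal
nsen.id — violates constraint 4: syllable 1 onset /ns/ has 2 consonants (> 1) → phonotactically illegal
mig — violates constraint 3: syllable 1 coda contains /g/ → phonotactically illegal
az.za — violates constraint 1: adjacent identical consonants /zz/ → phonotactically illegal
fog — violates constraint 3: syllable 1 coda contains /g/ → phonotactically illegal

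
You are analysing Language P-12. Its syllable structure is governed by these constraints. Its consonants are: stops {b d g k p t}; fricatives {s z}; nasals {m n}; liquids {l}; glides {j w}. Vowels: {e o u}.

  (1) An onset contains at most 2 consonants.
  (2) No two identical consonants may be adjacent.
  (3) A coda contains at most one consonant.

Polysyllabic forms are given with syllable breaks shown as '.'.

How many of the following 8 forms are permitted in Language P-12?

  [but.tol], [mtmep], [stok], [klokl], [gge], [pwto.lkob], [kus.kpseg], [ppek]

1

[but.tol] — violates constraint 2: adjacent identical consonants /tt/ → not permitted
[mtmep] — violates constraint 1: syllable 1 onset /mtm/ has 3 consonants (> 2) → not permitted
[stok] — σ1 onset /st/ (2C), coda /k/ ok → permitted
[klokl] — violates constraint 3: syllable 1 coda /kl/ has 2 consonants (> 1) → not permitted
[gge] — violates constraint 2: adjacent identical consonants /gg/ → not permitted
[pwto.lkob] — violates constraint 1: syllable 1 onset /pwt/ has 3 consonants (> 2) → not permitted
[kus.kpseg] — violates constraint 1: syllable 2 onset /kps/ has 3 consonants (> 2) → not permitted
[ppek] — violates constraint 2: adjacent identical consonants /pp/ → not permitted
Permitted: [stok] → 1.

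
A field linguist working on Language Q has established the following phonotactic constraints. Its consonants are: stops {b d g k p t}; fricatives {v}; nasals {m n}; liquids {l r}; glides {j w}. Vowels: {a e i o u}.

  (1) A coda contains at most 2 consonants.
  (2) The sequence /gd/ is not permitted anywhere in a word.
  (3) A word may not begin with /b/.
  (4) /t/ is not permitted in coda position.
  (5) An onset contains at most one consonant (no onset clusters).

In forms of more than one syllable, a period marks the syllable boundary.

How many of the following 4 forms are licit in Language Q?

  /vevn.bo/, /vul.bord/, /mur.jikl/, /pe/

4

/vevn.bo/ — σ1 onset /v/, coda /vn/ (2C) ok; σ2 onset /b/, coda /∅/ ok → licit
/vul.bord/ — σ1 onset /v/, coda /l/ ok; σ2 onset /b/, coda /rd/ (2C) ok → licit
/mur.jikl/ — σ1 onset /m/, coda /r/ ok; σ2 onset /j/, coda /kl/ (2C) ok → licit
/pe/ — σ1 onset /p/, coda /∅/ ok → licit
Licit: /vevn.bo/, /vul.bord/, /mur.jikl/, /pe/ → 4.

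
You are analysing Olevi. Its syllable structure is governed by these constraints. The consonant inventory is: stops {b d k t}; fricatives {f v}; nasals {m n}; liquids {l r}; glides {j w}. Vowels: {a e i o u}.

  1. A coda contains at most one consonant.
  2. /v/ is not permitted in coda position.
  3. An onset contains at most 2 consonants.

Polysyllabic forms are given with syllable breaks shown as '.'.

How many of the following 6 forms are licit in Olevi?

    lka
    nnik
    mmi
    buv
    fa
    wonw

4

lka — σ1 onset /lk/ (2C), coda /∅/ ok → licit
nnik — σ1 onset /nn/ (2C), coda /k/ ok → licit
mmi — σ1 onset /mm/ (2C), coda /∅/ ok → licit
buv — violates constraint 2: syllable 1 coda contains /v/ → illicit
fa — σ1 onset /f/, coda /∅/ ok → licit
wonw — violates constraint 1: syllable 1 coda /nw/ has 2 consonants (> 1) → illicit
Licit: lka, nnik, mmi, fa → 4.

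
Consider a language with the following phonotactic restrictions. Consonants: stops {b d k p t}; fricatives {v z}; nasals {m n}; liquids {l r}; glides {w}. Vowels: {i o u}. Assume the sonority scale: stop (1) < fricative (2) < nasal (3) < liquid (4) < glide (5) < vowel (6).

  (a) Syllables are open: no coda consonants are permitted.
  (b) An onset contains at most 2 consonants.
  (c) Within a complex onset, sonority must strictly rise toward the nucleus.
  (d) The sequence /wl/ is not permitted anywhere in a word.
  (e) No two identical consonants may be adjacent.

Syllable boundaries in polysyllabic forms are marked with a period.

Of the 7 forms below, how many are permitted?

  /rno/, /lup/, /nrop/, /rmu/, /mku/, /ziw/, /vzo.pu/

/rno/ — violates constraint (c): syllable 1 onset /rn/: /r/ (liquid, 4) → /n/ (nasal, 3) does not rise → not permitted
/lup/ — violates constraint (a): syllable 1 coda /p/ has 1 consonant (> 0) → not permitted
/nrop/ — violates constraint (a): syllable 1 coda /p/ has 1 consonant (> 0) → not permitted
/rmu/ — violates constraint (c): syllable 1 onset /rm/: /r/ (liquid, 4) → /m/ (nasal, 3) does not rise → not permitted
/mku/ — violates constraint (c): syllable 1 onset /mk/: /m/ (nasal, 3) → /k/ (stop, 1) does not rise → not permitted
/ziw/ — violates constraint (a): syllable 1 coda /w/ has 1 consonant (> 0) → not permitted
/vzo.pu/ — violates constraint (c): syllable 1 onset /vz/: /v/ (fricative, 2) → /z/ (fricative, 2) does not rise → not permitted
No form is permitted → 0.

0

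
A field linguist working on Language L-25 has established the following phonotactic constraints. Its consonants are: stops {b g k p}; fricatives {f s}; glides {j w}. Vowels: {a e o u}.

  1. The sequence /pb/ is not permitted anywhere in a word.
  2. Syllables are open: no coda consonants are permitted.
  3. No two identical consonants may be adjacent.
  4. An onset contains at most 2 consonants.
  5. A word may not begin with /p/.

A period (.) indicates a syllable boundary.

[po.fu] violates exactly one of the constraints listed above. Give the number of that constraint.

[po.fu]: word begins with /p/.
This is a violation of constraint 5: "A word may not begin with /p/."
The remaining constraints (1, 2, 3, 4) are satisfied.

5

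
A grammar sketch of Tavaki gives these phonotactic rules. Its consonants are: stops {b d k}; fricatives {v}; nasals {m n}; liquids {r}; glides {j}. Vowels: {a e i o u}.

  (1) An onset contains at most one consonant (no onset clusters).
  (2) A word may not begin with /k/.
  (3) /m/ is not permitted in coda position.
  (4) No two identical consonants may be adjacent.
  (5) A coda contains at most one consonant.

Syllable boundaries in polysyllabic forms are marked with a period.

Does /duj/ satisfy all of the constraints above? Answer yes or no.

/duj/ — σ1 onset /d/, coda /j/ ok → well-formed

yes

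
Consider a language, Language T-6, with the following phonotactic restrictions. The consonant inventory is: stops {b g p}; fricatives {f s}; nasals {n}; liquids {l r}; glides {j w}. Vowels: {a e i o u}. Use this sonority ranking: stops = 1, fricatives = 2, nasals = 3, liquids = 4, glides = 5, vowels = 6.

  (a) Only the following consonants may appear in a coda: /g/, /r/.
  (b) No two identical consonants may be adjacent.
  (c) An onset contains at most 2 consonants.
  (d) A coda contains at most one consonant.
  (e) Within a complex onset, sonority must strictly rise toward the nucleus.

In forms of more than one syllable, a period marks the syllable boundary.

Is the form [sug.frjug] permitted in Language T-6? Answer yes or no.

[sug.frjug] — violates constraint (c): syllable 2 onset /frj/ has 3 consonants (> 2) → not permitted

no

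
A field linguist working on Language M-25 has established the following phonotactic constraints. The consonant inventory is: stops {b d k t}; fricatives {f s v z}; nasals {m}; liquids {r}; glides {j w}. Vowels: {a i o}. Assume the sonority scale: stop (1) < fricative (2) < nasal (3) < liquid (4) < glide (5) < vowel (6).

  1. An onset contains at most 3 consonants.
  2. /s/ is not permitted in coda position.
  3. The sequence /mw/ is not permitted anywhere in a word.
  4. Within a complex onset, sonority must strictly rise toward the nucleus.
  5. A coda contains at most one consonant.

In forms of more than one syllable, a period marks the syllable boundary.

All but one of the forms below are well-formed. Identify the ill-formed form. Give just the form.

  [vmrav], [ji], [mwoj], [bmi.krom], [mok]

[mwoj]

[vmrav] — σ1 onset /vmr/ (2→3→4 rises), coda /v/ ok → well-formed
[ji] — σ1 onset /j/, coda /∅/ ok → well-formed
[mwoj] — violates constraint 3: contains banned sequence /mw/ → ill-formed
[bmi.krom] — σ1 onset /bm/ (1→3 rises), coda /∅/ ok; σ2 onset /kr/ (1→4 rises), coda /m/ ok → well-formed
[mok] — σ1 onset /m/, coda /k/ ok → well-formed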